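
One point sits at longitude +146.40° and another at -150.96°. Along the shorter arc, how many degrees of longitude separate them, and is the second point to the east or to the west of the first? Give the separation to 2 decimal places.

Raw difference: -150.96 − 146.40 = -297.36°.
Normalise into (−180°, 180°]: -297.36° + 360° = 62.64°.
Positive ⇒ the second point lies to the east; separation 62.64°.

62.64° east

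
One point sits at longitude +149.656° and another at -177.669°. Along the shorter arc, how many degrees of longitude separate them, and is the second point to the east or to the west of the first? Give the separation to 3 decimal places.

Raw difference: -177.669 − 149.656 = -327.325°.
Normalise into (−180°, 180°]: -327.325° + 360° = 32.675°.
Positive ⇒ the second point lies to the east; separation 32.675°.

32.675° east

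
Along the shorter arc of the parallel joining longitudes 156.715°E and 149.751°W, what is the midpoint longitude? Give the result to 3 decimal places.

176.518°W

Signed shortest Δλ from +156.715° to -149.751° is +53.534°.
Midpoint longitude = +156.715° + (+53.534°)/2 = +156.715° + 26.767° = +183.482°.
Normalise into (−180°, 180°]: -176.518°.
(The naïve average (+156.715 + -149.751)/2 = 3.482° is on the wrong side of the globe.)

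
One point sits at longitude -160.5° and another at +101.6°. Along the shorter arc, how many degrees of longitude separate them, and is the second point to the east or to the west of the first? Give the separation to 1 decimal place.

Raw difference: 101.6 − -160.5 = 262.1°.
Normalise into (−180°, 180°]: 262.1° − 360° = -97.9°.
Negative ⇒ the second point lies to the west; separation 97.9°.

97.9° west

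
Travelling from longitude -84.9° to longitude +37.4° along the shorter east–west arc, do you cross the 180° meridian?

Signed shortest Δλ = ((37.4 − -84.9 + 180) mod 360) − 180 = 122.3°.
Going east by 122.3° from -84.9° reaches +37.4° without touching 180°.

No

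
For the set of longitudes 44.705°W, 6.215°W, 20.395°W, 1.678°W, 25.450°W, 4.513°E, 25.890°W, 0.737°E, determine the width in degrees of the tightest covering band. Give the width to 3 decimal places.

Sort the longitudes: -44.705°, -25.890°, -25.450°, -20.395°, -6.215°, -1.678°, +0.737°, +4.513°.
Eastward gaps between consecutive values (wrapping around): 18.815°, 0.440°, 5.055°, 14.180°, 4.537°, 2.415°, 3.776°, 310.782°.
Largest gap = 310.782° ⇒ minimal covering band is its complement: 360° − 310.782° = 49.218°.
Band runs from -44.705° eastward to +4.513°.

49.218°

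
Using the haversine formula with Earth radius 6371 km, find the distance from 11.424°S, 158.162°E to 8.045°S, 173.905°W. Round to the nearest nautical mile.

1665 nmi

Δλ = -173.905 − 158.162 = -332.067°; wrapped into (−180°, 180°]: 27.933°.
Δφ = -8.045 − -11.424 = 3.379°.
a = sin²(Δφ/2) + cos φ₁ · cos φ₂ · sin²(Δλ/2) = 0.057405.
c = 2·atan2(√a, √(1−a)) = 0.48390 rad → d = 6371·c ≈ 3082.90 km ≈ 1664.63 nmi.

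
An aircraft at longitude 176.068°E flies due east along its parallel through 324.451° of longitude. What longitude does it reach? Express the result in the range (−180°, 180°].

Start at +176.068°; shift +324.451° → +500.519°.
+500.519° lies outside (−180°, 180°]; subtract 360° → +140.519°.

140.519°E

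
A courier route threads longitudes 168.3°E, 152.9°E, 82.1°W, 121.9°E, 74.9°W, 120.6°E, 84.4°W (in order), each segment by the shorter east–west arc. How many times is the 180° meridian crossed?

5

Leg 1: +168.3° → +152.9°, shortest Δλ = -15.4° (west) — does not cross 180°.
Leg 2: +152.9° → -82.1°, shortest Δλ = 125.0° (east) — crosses 180°.
Leg 3: -82.1° → +121.9°, shortest Δλ = -156.0° (west) — crosses 180°.
Leg 4: +121.9° → -74.9°, shortest Δλ = 163.2° (east) — crosses 180°.
Leg 5: -74.9° → +120.6°, shortest Δλ = -164.5° (west) — crosses 180°.
Leg 6: +120.6° → -84.4°, shortest Δλ = 155.0° (east) — crosses 180°.
Total crossings: 5.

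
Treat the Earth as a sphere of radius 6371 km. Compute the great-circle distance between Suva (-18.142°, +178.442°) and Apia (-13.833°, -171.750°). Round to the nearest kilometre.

1152 km

Δλ = -171.750 − 178.442 = -350.192°; wrapped into (−180°, 180°]: 9.808°.
Δφ = -13.833 − -18.142 = 4.309°.
a = sin²(Δφ/2) + cos φ₁ · cos φ₂ · sin²(Δλ/2) = 0.008157.
c = 2·atan2(√a, √(1−a)) = 0.18087 rad → d = 6371·c ≈ 1152.35 km.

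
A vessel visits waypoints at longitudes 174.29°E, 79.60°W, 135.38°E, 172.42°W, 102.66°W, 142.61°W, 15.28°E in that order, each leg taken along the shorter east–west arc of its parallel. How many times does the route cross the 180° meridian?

Leg 1: +174.29° → -79.60°, shortest Δλ = 106.11° (east) — crosses 180°.
Leg 2: -79.60° → +135.38°, shortest Δλ = -145.02° (west) — crosses 180°.
Leg 3: +135.38° → -172.42°, shortest Δλ = 52.2° (east) — crosses 180°.
Leg 4: -172.42° → -102.66°, shortest Δλ = 69.76° (east) — does not cross 180°.
Leg 5: -102.66° → -142.61°, shortest Δλ = -39.95° (west) — does not cross 180°.
Leg 6: -142.61° → +15.28°, shortest Δλ = 157.89° (east) — does not cross 180°.
Total crossings: 3.

3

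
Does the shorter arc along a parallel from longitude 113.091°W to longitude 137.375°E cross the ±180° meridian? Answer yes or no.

Naïve |137.375 − -113.091| = 250.466° > 180°, so the shorter arc goes the other way round — across 180°.
Signed shortest Δλ = ((137.375 − -113.091 + 180) mod 360) − 180 = -109.534°.
Going west by 109.534° from -113.091° passes through 180° before reaching +137.375°.

Yes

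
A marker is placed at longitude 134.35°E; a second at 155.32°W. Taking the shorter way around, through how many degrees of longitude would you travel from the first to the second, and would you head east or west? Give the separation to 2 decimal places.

Raw difference: -155.32 − 134.35 = -289.67°.
Normalise into (−180°, 180°]: -289.67° + 360° = 70.33°.
Positive ⇒ the second point lies to the east; separation 70.33°.

70.33° east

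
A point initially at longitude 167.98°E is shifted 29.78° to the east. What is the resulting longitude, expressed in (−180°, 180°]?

162.24°W

Start at +167.98°; shift +29.78° → +197.76°.
+197.76° lies outside (−180°, 180°]; subtract 360° → -162.24°.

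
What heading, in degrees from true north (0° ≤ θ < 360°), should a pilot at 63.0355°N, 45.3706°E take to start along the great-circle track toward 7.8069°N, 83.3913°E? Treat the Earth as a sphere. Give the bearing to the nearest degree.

136°

Δλ = 83.3913 − 45.3706 = 38.0207°.
θ = atan2( sin Δλ · cos φ₂ , cos φ₁ · sin φ₂ − sin φ₁ · cos φ₂ · cos Δλ )
  = atan2(0.61024, -0.63405) = 136.096° → normalised to [0°, 360°): 136.096°.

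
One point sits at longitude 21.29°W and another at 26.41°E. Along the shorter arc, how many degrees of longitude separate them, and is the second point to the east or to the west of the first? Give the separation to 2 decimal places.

Raw difference: 26.41 − -21.29 = 47.7°.
Normalise into (−180°, 180°]: 47.7° stays 47.7°.
Positive ⇒ the second point lies to the east; separation 47.70°.

47.70° east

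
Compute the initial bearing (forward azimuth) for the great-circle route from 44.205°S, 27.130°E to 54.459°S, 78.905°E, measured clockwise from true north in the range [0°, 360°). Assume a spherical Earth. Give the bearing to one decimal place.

Δλ = 78.905 − 27.130 = 51.775°.
θ = atan2( sin Δλ · cos φ₂ , cos φ₁ · sin φ₂ − sin φ₁ · cos φ₂ · cos Δλ )
  = atan2(0.45665, -0.33253) = 126.062° → normalised to [0°, 360°): 126.062°.

126.1°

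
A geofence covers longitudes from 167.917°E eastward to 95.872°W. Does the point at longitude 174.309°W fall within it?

Band width going east from +167.917° to -95.872°: ((-95.872 − 167.917) mod 360) = 96.211°.
Offset of -174.309° east of the west edge: ((-174.309 − 167.917) mod 360) = 17.774°.
17.774° ≤ 96.211° ⇒ inside.

Yes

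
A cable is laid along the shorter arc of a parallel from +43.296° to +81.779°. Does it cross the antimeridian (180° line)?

No

Signed shortest Δλ = ((81.779 − 43.296 + 180) mod 360) − 180 = 38.483°.
Going east by 38.483° from +43.296° reaches +81.779° without touching 180°.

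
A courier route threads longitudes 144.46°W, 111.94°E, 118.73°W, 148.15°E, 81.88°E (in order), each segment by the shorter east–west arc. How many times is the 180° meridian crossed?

3

Leg 1: -144.46° → +111.94°, shortest Δλ = -103.6° (west) — crosses 180°.
Leg 2: +111.94° → -118.73°, shortest Δλ = 129.33° (east) — crosses 180°.
Leg 3: -118.73° → +148.15°, shortest Δλ = -93.12° (west) — crosses 180°.
Leg 4: +148.15° → +81.88°, shortest Δλ = -66.27° (west) — does not cross 180°.
Total crossings: 3.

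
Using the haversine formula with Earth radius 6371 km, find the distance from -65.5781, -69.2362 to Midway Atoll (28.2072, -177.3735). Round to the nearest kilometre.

Δλ = -177.3735 − -69.2362 = -108.1373°.
Δφ = 28.2072 − -65.5781 = 93.7853°.
a = sin²(Δφ/2) + cos φ₁ · cos φ₂ · sin²(Δλ/2) = 0.771896.
c = 2·atan2(√a, √(1−a)) = 2.14574 rad → d = 6371·c ≈ 13670.54 km.

13671 km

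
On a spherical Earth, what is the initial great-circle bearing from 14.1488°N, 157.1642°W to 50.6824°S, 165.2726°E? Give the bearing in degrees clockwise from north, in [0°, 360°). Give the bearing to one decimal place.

203.9°

Δλ = 165.2726 − -157.1642 = 322.4368°; wrapped into (−180°, 180°]: -37.5632°.
θ = atan2( sin Δλ · cos φ₂ , cos φ₁ · sin φ₂ − sin φ₁ · cos φ₂ · cos Δλ )
  = atan2(-0.38628, -0.87295) = -156.131° → normalised to [0°, 360°): 203.869°.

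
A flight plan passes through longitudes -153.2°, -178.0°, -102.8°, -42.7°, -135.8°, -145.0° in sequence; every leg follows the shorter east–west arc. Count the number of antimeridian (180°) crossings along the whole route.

Leg 1: -153.2° → -178.0°, shortest Δλ = -24.8° (west) — does not cross 180°.
Leg 2: -178.0° → -102.8°, shortest Δλ = 75.2° (east) — does not cross 180°.
Leg 3: -102.8° → -42.7°, shortest Δλ = 60.1° (east) — does not cross 180°.
Leg 4: -42.7° → -135.8°, shortest Δλ = -93.1° (west) — does not cross 180°.
Leg 5: -135.8° → -145.0°, shortest Δλ = -9.2° (west) — does not cross 180°.
Total crossings: 0.

0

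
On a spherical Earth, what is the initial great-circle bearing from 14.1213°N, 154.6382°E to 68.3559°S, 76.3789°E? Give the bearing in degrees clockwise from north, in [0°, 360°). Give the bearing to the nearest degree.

201°

Δλ = 76.3789 − 154.6382 = -78.2593°.
θ = atan2( sin Δλ · cos φ₂ , cos φ₁ · sin φ₂ − sin φ₁ · cos φ₂ · cos Δλ )
  = atan2(-0.36112, -0.91972) = -158.563° → normalised to [0°, 360°): 201.437°.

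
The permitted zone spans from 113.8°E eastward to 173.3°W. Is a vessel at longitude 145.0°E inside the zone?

Yes

Band width going east from +113.8° to -173.3°: ((-173.3 − 113.8) mod 360) = 72.9°.
Offset of +145.0° east of the west edge: ((145.0 − 113.8) mod 360) = 31.2°.
31.2° ≤ 72.9° ⇒ inside.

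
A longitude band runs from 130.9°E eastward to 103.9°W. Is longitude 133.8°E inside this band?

Yes

Band width going east from +130.9° to -103.9°: ((-103.9 − 130.9) mod 360) = 125.2°.
Offset of +133.8° east of the west edge: ((133.8 − 130.9) mod 360) = 2.9°.
2.9° ≤ 125.2° ⇒ inside.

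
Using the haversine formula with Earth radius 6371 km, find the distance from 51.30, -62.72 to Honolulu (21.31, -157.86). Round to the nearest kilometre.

Δλ = -157.86 − -62.72 = -95.14°.
Δφ = 21.31 − 51.30 = -29.99°.
a = sin²(Δφ/2) + cos φ₁ · cos φ₂ · sin²(Δλ/2) = 0.384283.
c = 2·atan2(√a, √(1−a)) = 1.33725 rad → d = 6371·c ≈ 8519.59 km.

8520 km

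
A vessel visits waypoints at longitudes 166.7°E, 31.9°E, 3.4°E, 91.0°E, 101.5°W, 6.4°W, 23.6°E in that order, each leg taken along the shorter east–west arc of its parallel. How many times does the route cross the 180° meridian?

Leg 1: +166.7° → +31.9°, shortest Δλ = -134.8° (west) — does not cross 180°.
Leg 2: +31.9° → +3.4°, shortest Δλ = -28.5° (west) — does not cross 180°.
Leg 3: +3.4° → +91.0°, shortest Δλ = 87.6° (east) — does not cross 180°.
Leg 4: +91.0° → -101.5°, shortest Δλ = 167.5° (east) — crosses 180°.
Leg 5: -101.5° → -6.4°, shortest Δλ = 95.1° (east) — does not cross 180°.
Leg 6: -6.4° → +23.6°, shortest Δλ = 30.0° (east) — does not cross 180°.
Total crossings: 1.

1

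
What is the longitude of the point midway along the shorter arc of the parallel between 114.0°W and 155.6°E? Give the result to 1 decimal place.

Signed shortest Δλ from -114.0° to +155.6° is -90.4°.
Midpoint longitude = -114.0° + (-90.4°)/2 = -114.0° − 45.2° = -159.2°.
(The naïve average (-114.0 + +155.6)/2 = 20.8° is on the wrong side of the globe.)

159.2°W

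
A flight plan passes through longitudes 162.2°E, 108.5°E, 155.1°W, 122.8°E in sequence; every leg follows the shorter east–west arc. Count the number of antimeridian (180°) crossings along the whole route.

Leg 1: +162.2° → +108.5°, shortest Δλ = -53.7° (west) — does not cross 180°.
Leg 2: +108.5° → -155.1°, shortest Δλ = 96.4° (east) — crosses 180°.
Leg 3: -155.1° → +122.8°, shortest Δλ = -82.1° (west) — crosses 180°.
Total crossings: 2.

2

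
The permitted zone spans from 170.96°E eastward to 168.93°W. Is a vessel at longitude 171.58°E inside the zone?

Band width going east from +170.96° to -168.93°: ((-168.93 − 170.96) mod 360) = 20.11°.
Offset of +171.58° east of the west edge: ((171.58 − 170.96) mod 360) = 0.62°.
0.62° ≤ 20.11° ⇒ inside.

Yes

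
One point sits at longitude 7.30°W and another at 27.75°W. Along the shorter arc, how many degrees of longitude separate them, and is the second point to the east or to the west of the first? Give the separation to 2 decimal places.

20.45° west

Raw difference: -27.75 − -7.30 = -20.45°.
Normalise into (−180°, 180°]: -20.45° stays -20.45°.
Negative ⇒ the second point lies to the west; separation 20.45°.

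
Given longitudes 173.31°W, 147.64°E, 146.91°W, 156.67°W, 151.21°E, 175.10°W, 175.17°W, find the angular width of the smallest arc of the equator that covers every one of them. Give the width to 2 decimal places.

Sort the longitudes: -175.17°, -175.10°, -173.31°, -156.67°, -146.91°, +147.64°, +151.21°.
Eastward gaps between consecutive values (wrapping around): 0.07°, 1.79°, 16.64°, 9.76°, 294.55°, 3.57°, 33.62°.
Largest gap = 294.55° ⇒ minimal covering band is its complement: 360° − 294.55° = 65.45°.
Band runs from +147.64° eastward to -146.91°, crossing the antimeridian.

65.45°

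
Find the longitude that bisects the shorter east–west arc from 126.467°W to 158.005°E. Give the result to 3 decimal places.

164.231°W

Signed shortest Δλ from -126.467° to +158.005° is -75.528°.
Midpoint longitude = -126.467° + (-75.528°)/2 = -126.467° − 37.764° = -164.231°.
(The naïve average (-126.467 + +158.005)/2 = 15.769° is on the wrong side of the globe.)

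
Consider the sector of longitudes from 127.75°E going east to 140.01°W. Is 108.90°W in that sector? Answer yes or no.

Band width going east from +127.75° to -140.01°: ((-140.01 − 127.75) mod 360) = 92.24°.
Offset of -108.90° east of the west edge: ((-108.90 − 127.75) mod 360) = 123.35°.
123.35° > 92.24° ⇒ outside.

No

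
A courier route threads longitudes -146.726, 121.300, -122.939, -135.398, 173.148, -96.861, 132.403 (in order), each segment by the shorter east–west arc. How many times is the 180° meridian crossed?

Leg 1: -146.726° → +121.300°, shortest Δλ = -91.974° (west) — crosses 180°.
Leg 2: +121.300° → -122.939°, shortest Δλ = 115.761° (east) — crosses 180°.
Leg 3: -122.939° → -135.398°, shortest Δλ = -12.459° (west) — does not cross 180°.
Leg 4: -135.398° → +173.148°, shortest Δλ = -51.454° (west) — crosses 180°.
Leg 5: +173.148° → -96.861°, shortest Δλ = 89.991° (east) — crosses 180°.
Leg 6: -96.861° → +132.403°, shortest Δλ = -130.736° (west) — crosses 180°.
Total crossings: 5.

5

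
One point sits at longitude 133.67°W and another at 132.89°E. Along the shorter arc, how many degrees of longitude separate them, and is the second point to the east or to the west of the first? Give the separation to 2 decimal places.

93.44° west

Raw difference: 132.89 − -133.67 = 266.56°.
Normalise into (−180°, 180°]: 266.56° − 360° = -93.44°.
Negative ⇒ the second point lies to the west; separation 93.44°.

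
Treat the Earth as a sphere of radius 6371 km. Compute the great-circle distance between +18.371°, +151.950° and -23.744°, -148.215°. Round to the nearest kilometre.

8002 km

Δλ = -148.215 − 151.950 = -300.165°; wrapped into (−180°, 180°]: 59.835°.
Δφ = -23.744 − 18.371 = -42.115°.
a = sin²(Δφ/2) + cos φ₁ · cos φ₂ · sin²(Δλ/2) = 0.345193.
c = 2·atan2(√a, √(1−a)) = 1.25601 rad → d = 6371·c ≈ 8002.04 km.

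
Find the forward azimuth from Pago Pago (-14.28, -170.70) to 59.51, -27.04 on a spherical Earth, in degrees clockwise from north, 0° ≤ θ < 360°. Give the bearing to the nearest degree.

22°

Δλ = -27.04 − -170.70 = 143.66°.
θ = atan2( sin Δλ · cos φ₂ , cos φ₁ · sin φ₂ − sin φ₁ · cos φ₂ · cos Δλ )
  = atan2(0.30067, 0.73428) = 22.268° → normalised to [0°, 360°): 22.268°.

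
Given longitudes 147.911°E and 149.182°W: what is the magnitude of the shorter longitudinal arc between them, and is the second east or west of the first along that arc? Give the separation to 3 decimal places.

Raw difference: -149.182 − 147.911 = -297.093°.
Normalise into (−180°, 180°]: -297.093° + 360° = 62.907°.
Positive ⇒ the second point lies to the east; separation 62.907°.

62.907° east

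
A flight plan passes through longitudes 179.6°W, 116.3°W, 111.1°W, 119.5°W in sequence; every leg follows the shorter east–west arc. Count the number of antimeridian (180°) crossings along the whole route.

Leg 1: -179.6° → -116.3°, shortest Δλ = 63.3° (east) — does not cross 180°.
Leg 2: -116.3° → -111.1°, shortest Δλ = 5.2° (east) — does not cross 180°.
Leg 3: -111.1° → -119.5°, shortest Δλ = -8.4° (west) — does not cross 180°.
Total crossings: 0.

0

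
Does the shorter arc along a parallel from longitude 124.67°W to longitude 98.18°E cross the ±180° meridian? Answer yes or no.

Yes

Naïve |98.18 − -124.67| = 222.85° > 180°, so the shorter arc goes the other way round — across 180°.
Signed shortest Δλ = ((98.18 − -124.67 + 180) mod 360) − 180 = -137.15°.
Going west by 137.15° from -124.67° passes through 180° before reaching +98.18°.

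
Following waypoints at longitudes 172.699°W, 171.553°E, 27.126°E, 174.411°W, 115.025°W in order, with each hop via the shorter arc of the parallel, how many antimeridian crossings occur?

2

Leg 1: -172.699° → +171.553°, shortest Δλ = -15.748° (west) — crosses 180°.
Leg 2: +171.553° → +27.126°, shortest Δλ = -144.427° (west) — does not cross 180°.
Leg 3: +27.126° → -174.411°, shortest Δλ = 158.463° (east) — crosses 180°.
Leg 4: -174.411° → -115.025°, shortest Δλ = 59.386° (east) — does not cross 180°.
Total crossings: 2.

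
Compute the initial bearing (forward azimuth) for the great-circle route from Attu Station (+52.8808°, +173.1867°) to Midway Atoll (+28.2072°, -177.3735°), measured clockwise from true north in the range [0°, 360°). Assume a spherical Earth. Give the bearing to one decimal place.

Δλ = -177.3735 − 173.1867 = -350.5602°; wrapped into (−180°, 180°]: 9.4398°.
θ = atan2( sin Δλ · cos φ₂ , cos φ₁ · sin φ₂ − sin φ₁ · cos φ₂ · cos Δλ )
  = atan2(0.14453, -0.40793) = 160.490° → normalised to [0°, 360°): 160.490°.

160.5°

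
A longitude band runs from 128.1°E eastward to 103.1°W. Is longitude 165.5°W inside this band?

Band width going east from +128.1° to -103.1°: ((-103.1 − 128.1) mod 360) = 128.8°.
Offset of -165.5° east of the west edge: ((-165.5 − 128.1) mod 360) = 66.4°.
66.4° ≤ 128.8° ⇒ inside.

Yes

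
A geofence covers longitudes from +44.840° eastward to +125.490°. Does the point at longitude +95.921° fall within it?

Yes

Band width going east from +44.840° to +125.490°: ((125.490 − 44.840) mod 360) = 80.650°.
Offset of +95.921° east of the west edge: ((95.921 − 44.840) mod 360) = 51.081°.
51.081° ≤ 80.650° ⇒ inside.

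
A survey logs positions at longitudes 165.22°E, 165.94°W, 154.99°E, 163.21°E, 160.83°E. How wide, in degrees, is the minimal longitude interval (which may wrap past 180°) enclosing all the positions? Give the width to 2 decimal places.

39.07°

Sort the longitudes: -165.94°, +154.99°, +160.83°, +163.21°, +165.22°.
Eastward gaps between consecutive values (wrapping around): 320.93°, 5.84°, 2.38°, 2.01°, 28.84°.
Largest gap = 320.93° ⇒ minimal covering band is its complement: 360° − 320.93° = 39.07°.
Band runs from +154.99° eastward to -165.94°, crossing the antimeridian.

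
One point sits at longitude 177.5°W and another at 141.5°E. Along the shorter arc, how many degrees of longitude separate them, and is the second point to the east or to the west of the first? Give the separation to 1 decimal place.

Raw difference: 141.5 − -177.5 = 319.0°.
Normalise into (−180°, 180°]: 319.0° − 360° = -41.0°.
Negative ⇒ the second point lies to the west; separation 41.0°.

41.0° west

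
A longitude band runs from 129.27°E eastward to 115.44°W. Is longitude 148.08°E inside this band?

Band width going east from +129.27° to -115.44°: ((-115.44 − 129.27) mod 360) = 115.29°.
Offset of +148.08° east of the west edge: ((148.08 − 129.27) mod 360) = 18.81°.
18.81° ≤ 115.29° ⇒ inside.

Yes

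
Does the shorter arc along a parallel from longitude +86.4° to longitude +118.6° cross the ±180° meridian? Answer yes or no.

Signed shortest Δλ = ((118.6 − 86.4 + 180) mod 360) − 180 = 32.2°.
Going east by 32.2° from +86.4° reaches +118.6° without touching 180°.

No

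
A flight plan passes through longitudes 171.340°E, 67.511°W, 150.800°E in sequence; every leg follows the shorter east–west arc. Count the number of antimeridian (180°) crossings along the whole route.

Leg 1: +171.340° → -67.511°, shortest Δλ = 121.149° (east) — crosses 180°.
Leg 2: -67.511° → +150.800°, shortest Δλ = -141.689° (west) — crosses 180°.
Total crossings: 2.

2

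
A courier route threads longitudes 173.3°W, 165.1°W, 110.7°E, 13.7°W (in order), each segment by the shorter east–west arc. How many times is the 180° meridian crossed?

Leg 1: -173.3° → -165.1°, shortest Δλ = 8.2° (east) — does not cross 180°.
Leg 2: -165.1° → +110.7°, shortest Δλ = -84.2° (west) — crosses 180°.
Leg 3: +110.7° → -13.7°, shortest Δλ = -124.4° (west) — does not cross 180°.
Total crossings: 1.

1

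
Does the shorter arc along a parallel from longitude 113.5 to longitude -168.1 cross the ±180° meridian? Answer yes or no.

Yes

Naïve |-168.1 − 113.5| = 281.6° > 180°, so the shorter arc goes the other way round — across 180°.
Signed shortest Δλ = ((-168.1 − 113.5 + 180) mod 360) − 180 = 78.4°.
Going east by 78.4° from +113.5° passes through 180° before reaching -168.1°.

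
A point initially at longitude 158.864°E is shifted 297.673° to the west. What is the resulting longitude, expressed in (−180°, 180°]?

138.809°W

Start at +158.864°; shift −297.673° → -138.809°.
-138.809° already lies in (−180°, 180°].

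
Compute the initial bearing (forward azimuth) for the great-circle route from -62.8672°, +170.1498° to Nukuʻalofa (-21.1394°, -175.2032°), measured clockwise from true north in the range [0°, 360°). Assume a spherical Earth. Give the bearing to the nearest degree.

20°

Δλ = -175.2032 − 170.1498 = -345.3530°; wrapped into (−180°, 180°]: 14.6470°.
θ = atan2( sin Δλ · cos φ₂ , cos φ₁ · sin φ₂ − sin φ₁ · cos φ₂ · cos Δλ )
  = atan2(0.23585, 0.63862) = 20.270° → normalised to [0°, 360°): 20.270°.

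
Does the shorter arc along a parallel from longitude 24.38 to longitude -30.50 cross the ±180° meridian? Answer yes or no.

No

Signed shortest Δλ = ((-30.50 − 24.38 + 180) mod 360) − 180 = -54.88°.
Going west by 54.88° from +24.38° reaches -30.50° without touching 180°.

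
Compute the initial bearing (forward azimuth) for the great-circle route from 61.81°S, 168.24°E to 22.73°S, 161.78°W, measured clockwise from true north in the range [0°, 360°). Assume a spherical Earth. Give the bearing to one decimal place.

41.5°

Δλ = -161.78 − 168.24 = -330.02°; wrapped into (−180°, 180°]: 29.98°.
θ = atan2( sin Δλ · cos φ₂ , cos φ₁ · sin φ₂ − sin φ₁ · cos φ₂ · cos Δλ )
  = atan2(0.46089, 0.52163) = 41.462° → normalised to [0°, 360°): 41.462°.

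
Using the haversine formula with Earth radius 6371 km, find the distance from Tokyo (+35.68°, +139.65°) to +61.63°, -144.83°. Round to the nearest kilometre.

Δλ = -144.83 − 139.65 = -284.48°; wrapped into (−180°, 180°]: 75.52°.
Δφ = 61.63 − 35.68 = 25.95°.
a = sin²(Δφ/2) + cos φ₁ · cos φ₂ · sin²(Δλ/2) = 0.195142.
c = 2·atan2(√a, √(1−a)) = 0.91509 rad → d = 6371·c ≈ 5830.07 km.

5830 km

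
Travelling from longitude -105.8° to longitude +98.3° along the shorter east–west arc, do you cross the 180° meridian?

Naïve |98.3 − -105.8| = 204.1° > 180°, so the shorter arc goes the other way round — across 180°.
Signed shortest Δλ = ((98.3 − -105.8 + 180) mod 360) − 180 = -155.9°.
Going west by 155.9° from -105.8° passes through 180° before reaching +98.3°.

Yes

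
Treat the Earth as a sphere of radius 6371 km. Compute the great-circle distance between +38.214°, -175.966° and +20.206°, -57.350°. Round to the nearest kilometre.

Δλ = -57.350 − -175.966 = 118.616°.
Δφ = 20.206 − 38.214 = -18.008°.
a = sin²(Δφ/2) + cos φ₁ · cos φ₂ · sin²(Δλ/2) = 0.569741.
c = 2·atan2(√a, √(1−a)) = 1.71073 rad → d = 6371·c ≈ 10899.09 km.

10899 km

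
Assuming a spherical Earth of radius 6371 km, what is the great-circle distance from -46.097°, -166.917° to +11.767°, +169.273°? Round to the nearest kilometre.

Δλ = 169.273 − -166.917 = 336.190°; wrapped into (−180°, 180°]: -23.810°.
Δφ = 11.767 − -46.097 = 57.864°.
a = sin²(Δφ/2) + cos φ₁ · cos φ₂ · sin²(Δλ/2) = 0.262924.
c = 2·atan2(√a, √(1−a)) = 1.07680 rad → d = 6371·c ≈ 6860.27 km.

6860 km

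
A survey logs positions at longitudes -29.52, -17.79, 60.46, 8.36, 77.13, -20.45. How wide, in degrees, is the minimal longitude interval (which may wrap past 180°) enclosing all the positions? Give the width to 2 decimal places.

106.65°

Sort the longitudes: -29.52°, -20.45°, -17.79°, +8.36°, +60.46°, +77.13°.
Eastward gaps between consecutive values (wrapping around): 9.07°, 2.66°, 26.15°, 52.10°, 16.67°, 253.35°.
Largest gap = 253.35° ⇒ minimal covering band is its complement: 360° − 253.35° = 106.65°.
Band runs from -29.52° eastward to +77.13°.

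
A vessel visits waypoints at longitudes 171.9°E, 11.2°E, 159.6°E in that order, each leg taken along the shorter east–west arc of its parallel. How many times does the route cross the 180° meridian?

0

Leg 1: +171.9° → +11.2°, shortest Δλ = -160.7° (west) — does not cross 180°.
Leg 2: +11.2° → +159.6°, shortest Δλ = 148.4° (east) — does not cross 180°.
Total crossings: 0.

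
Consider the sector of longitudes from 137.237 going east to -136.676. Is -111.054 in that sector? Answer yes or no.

Band width going east from +137.237° to -136.676°: ((-136.676 − 137.237) mod 360) = 86.087°.
Offset of -111.054° east of the west edge: ((-111.054 − 137.237) mod 360) = 111.709°.
111.709° > 86.087° ⇒ outside.

No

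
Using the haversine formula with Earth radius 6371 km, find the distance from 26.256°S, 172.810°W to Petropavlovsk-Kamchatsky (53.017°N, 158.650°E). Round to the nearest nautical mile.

4988 nmi

Δλ = 158.650 − -172.810 = 331.460°; wrapped into (−180°, 180°]: -28.540°.
Δφ = 53.017 − -26.256 = 79.273°.
a = sin²(Δφ/2) + cos φ₁ · cos φ₂ · sin²(Δλ/2) = 0.439715.
c = 2·atan2(√a, √(1−a)) = 1.44993 rad → d = 6371·c ≈ 9237.52 km ≈ 4987.86 nmi.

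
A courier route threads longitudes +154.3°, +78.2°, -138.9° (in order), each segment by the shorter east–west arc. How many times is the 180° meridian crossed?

1

Leg 1: +154.3° → +78.2°, shortest Δλ = -76.1° (west) — does not cross 180°.
Leg 2: +78.2° → -138.9°, shortest Δλ = 142.9° (east) — crosses 180°.
Total crossings: 1.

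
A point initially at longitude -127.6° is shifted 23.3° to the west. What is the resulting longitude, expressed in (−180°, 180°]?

-150.9°

Start at -127.6°; shift −23.3° → -150.9°.
-150.9° already lies in (−180°, 180°].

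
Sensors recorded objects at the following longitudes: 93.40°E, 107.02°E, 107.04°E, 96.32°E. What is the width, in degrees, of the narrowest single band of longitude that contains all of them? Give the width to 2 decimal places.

Sort the longitudes: +93.40°, +96.32°, +107.02°, +107.04°.
Eastward gaps between consecutive values (wrapping around): 2.92°, 10.70°, 0.02°, 346.36°.
Largest gap = 346.36° ⇒ minimal covering band is its complement: 360° − 346.36° = 13.64°.
Band runs from +93.40° eastward to +107.04°.

13.64°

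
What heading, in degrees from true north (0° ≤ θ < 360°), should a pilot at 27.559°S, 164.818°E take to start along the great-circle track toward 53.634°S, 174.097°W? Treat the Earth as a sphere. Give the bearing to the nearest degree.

Δλ = -174.097 − 164.818 = -338.915°; wrapped into (−180°, 180°]: 21.085°.
θ = atan2( sin Δλ · cos φ₂ , cos φ₁ · sin φ₂ − sin φ₁ · cos φ₂ · cos Δλ )
  = atan2(0.21331, -0.45791) = 155.022° → normalised to [0°, 360°): 155.022°.

155°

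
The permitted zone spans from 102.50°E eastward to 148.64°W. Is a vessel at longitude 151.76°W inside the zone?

Band width going east from +102.50° to -148.64°: ((-148.64 − 102.50) mod 360) = 108.86°.
Offset of -151.76° east of the west edge: ((-151.76 − 102.50) mod 360) = 105.74°.
105.74° ≤ 108.86° ⇒ inside.

Yes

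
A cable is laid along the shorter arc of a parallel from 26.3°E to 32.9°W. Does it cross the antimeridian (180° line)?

Signed shortest Δλ = ((-32.9 − 26.3 + 180) mod 360) − 180 = -59.2°.
Going west by 59.2° from +26.3° reaches -32.9° without touching 180°.

No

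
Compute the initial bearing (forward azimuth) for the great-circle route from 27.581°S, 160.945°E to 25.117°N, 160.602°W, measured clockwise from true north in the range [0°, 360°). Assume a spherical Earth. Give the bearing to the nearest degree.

39°

Δλ = -160.602 − 160.945 = -321.547°; wrapped into (−180°, 180°]: 38.453°.
θ = atan2( sin Δλ · cos φ₂ , cos φ₁ · sin φ₂ − sin φ₁ · cos φ₂ · cos Δλ )
  = atan2(0.56307, 0.70453) = 38.632° → normalised to [0°, 360°): 38.632°.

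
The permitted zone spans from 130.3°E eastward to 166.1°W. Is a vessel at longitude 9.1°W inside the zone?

No

Band width going east from +130.3° to -166.1°: ((-166.1 − 130.3) mod 360) = 63.6°.
Offset of -9.1° east of the west edge: ((-9.1 − 130.3) mod 360) = 220.6°.
220.6° > 63.6° ⇒ outside.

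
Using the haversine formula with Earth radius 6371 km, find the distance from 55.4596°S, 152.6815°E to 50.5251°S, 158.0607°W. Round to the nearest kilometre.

3271 km

Δλ = -158.0607 − 152.6815 = -310.7422°; wrapped into (−180°, 180°]: 49.2578°.
Δφ = -50.5251 − -55.4596 = 4.9345°.
a = sin²(Δφ/2) + cos φ₁ · cos φ₂ · sin²(Δλ/2) = 0.064454.
c = 2·atan2(√a, √(1−a)) = 0.51338 rad → d = 6371·c ≈ 3270.72 km.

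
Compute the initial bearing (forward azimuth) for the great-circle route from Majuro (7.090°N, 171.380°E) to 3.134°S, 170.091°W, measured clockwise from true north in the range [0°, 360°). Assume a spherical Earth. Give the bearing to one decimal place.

118.3°

Δλ = -170.091 − 171.380 = -341.471°; wrapped into (−180°, 180°]: 18.529°.
θ = atan2( sin Δλ · cos φ₂ , cos φ₁ · sin φ₂ − sin φ₁ · cos φ₂ · cos Δλ )
  = atan2(0.31731, -0.17111) = 118.336° → normalised to [0°, 360°): 118.336°.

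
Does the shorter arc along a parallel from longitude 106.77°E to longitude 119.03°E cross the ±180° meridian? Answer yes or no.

No

Signed shortest Δλ = ((119.03 − 106.77 + 180) mod 360) − 180 = 12.26°.
Going east by 12.26° from +106.77° reaches +119.03° without touching 180°.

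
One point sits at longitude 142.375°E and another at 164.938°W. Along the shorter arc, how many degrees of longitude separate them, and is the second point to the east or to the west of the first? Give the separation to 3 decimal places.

Raw difference: -164.938 − 142.375 = -307.313°.
Normalise into (−180°, 180°]: -307.313° + 360° = 52.687°.
Positive ⇒ the second point lies to the east; separation 52.687°.

52.687° east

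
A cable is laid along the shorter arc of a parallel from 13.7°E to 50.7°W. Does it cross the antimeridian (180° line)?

Signed shortest Δλ = ((-50.7 − 13.7 + 180) mod 360) − 180 = -64.4°.
Going west by 64.4° from +13.7° reaches -50.7° without touching 180°.

No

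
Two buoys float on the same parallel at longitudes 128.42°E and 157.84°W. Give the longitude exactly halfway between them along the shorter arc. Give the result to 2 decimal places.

165.29°E

Signed shortest Δλ from +128.42° to -157.84° is +73.74°.
Midpoint longitude = +128.42° + (+73.74°)/2 = +128.42° + 36.87° = +165.29°.
(The naïve average (+128.42 + -157.84)/2 = -14.71° is on the wrong side of the globe.)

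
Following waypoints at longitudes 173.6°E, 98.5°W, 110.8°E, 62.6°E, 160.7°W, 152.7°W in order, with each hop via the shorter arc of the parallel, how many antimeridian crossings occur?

3

Leg 1: +173.6° → -98.5°, shortest Δλ = 87.9° (east) — crosses 180°.
Leg 2: -98.5° → +110.8°, shortest Δλ = -150.7° (west) — crosses 180°.
Leg 3: +110.8° → +62.6°, shortest Δλ = -48.2° (west) — does not cross 180°.
Leg 4: +62.6° → -160.7°, shortest Δλ = 136.7° (east) — crosses 180°.
Leg 5: -160.7° → -152.7°, shortest Δλ = 8.0° (east) — does not cross 180°.
Total crossings: 3.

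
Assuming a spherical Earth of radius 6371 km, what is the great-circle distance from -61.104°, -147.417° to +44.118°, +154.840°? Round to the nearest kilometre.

12799 km

Δλ = 154.840 − -147.417 = 302.257°; wrapped into (−180°, 180°]: -57.743°.
Δφ = 44.118 − -61.104 = 105.222°.
a = sin²(Δφ/2) + cos φ₁ · cos φ₂ · sin²(Δλ/2) = 0.712158.
c = 2·atan2(√a, √(1−a)) = 2.00900 rad → d = 6371·c ≈ 12799.36 km.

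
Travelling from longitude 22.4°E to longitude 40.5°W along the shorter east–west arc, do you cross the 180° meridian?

No

Signed shortest Δλ = ((-40.5 − 22.4 + 180) mod 360) − 180 = -62.9°.
Going west by 62.9° from +22.4° reaches -40.5° without touching 180°.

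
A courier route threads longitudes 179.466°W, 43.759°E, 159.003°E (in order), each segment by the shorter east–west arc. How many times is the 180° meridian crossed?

1

Leg 1: -179.466° → +43.759°, shortest Δλ = -136.775° (west) — crosses 180°.
Leg 2: +43.759° → +159.003°, shortest Δλ = 115.244° (east) — does not cross 180°.
Total crossings: 1.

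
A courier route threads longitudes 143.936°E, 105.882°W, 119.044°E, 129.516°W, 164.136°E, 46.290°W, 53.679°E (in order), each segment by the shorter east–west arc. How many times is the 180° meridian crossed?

5

Leg 1: +143.936° → -105.882°, shortest Δλ = 110.182° (east) — crosses 180°.
Leg 2: -105.882° → +119.044°, shortest Δλ = -135.074° (west) — crosses 180°.
Leg 3: +119.044° → -129.516°, shortest Δλ = 111.44° (east) — crosses 180°.
Leg 4: -129.516° → +164.136°, shortest Δλ = -66.348° (west) — crosses 180°.
Leg 5: +164.136° → -46.290°, shortest Δλ = 149.574° (east) — crosses 180°.
Leg 6: -46.290° → +53.679°, shortest Δλ = 99.969° (east) — does not cross 180°.
Total crossings: 5.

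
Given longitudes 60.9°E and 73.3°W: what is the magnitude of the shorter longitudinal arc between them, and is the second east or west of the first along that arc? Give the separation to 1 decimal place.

134.2° west

Raw difference: -73.3 − 60.9 = -134.2°.
Normalise into (−180°, 180°]: -134.2° stays -134.2°.
Negative ⇒ the second point lies to the west; separation 134.2°.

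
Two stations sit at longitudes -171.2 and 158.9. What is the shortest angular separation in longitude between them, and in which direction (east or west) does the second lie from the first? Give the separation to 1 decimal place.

29.9° west

Raw difference: 158.9 − -171.2 = 330.1°.
Normalise into (−180°, 180°]: 330.1° − 360° = -29.9°.
Negative ⇒ the second point lies to the west; separation 29.9°.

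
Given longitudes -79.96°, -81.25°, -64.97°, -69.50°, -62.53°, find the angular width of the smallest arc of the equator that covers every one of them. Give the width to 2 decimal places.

18.72°

Sort the longitudes: -81.25°, -79.96°, -69.50°, -64.97°, -62.53°.
Eastward gaps between consecutive values (wrapping around): 1.29°, 10.46°, 4.53°, 2.44°, 341.28°.
Largest gap = 341.28° ⇒ minimal covering band is its complement: 360° − 341.28° = 18.72°.
Band runs from -81.25° eastward to -62.53°.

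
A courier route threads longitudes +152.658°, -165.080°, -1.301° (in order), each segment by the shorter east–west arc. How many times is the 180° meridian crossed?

1

Leg 1: +152.658° → -165.080°, shortest Δλ = 42.262° (east) — crosses 180°.
Leg 2: -165.080° → -1.301°, shortest Δλ = 163.779° (east) — does not cross 180°.
Total crossings: 1.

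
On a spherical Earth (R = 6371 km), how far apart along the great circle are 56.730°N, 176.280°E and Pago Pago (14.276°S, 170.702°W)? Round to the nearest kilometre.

7987 km

Δλ = -170.702 − 176.280 = -346.982°; wrapped into (−180°, 180°]: 13.018°.
Δφ = -14.276 − 56.730 = -71.006°.
a = sin²(Δφ/2) + cos φ₁ · cos φ₂ · sin²(Δλ/2) = 0.344097.
c = 2·atan2(√a, √(1−a)) = 1.25370 rad → d = 6371·c ≈ 7987.35 km.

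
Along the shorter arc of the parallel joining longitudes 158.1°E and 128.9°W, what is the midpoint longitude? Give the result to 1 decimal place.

165.4°W

Signed shortest Δλ from +158.1° to -128.9° is +73.0°.
Midpoint longitude = +158.1° + (+73.0°)/2 = +158.1° + 36.5° = +194.6°.
Normalise into (−180°, 180°]: -165.4°.
(The naïve average (+158.1 + -128.9)/2 = 14.6° is on the wrong side of the globe.)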